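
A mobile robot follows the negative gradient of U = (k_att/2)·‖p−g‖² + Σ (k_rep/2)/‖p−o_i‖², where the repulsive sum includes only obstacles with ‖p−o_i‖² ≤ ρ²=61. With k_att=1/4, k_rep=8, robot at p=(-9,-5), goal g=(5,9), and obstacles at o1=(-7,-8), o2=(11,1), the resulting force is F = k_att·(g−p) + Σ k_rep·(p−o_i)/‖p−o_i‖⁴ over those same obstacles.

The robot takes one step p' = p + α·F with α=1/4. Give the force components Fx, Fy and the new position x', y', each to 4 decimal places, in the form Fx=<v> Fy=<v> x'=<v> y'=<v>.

F_att = 1/4·(g−p) = 1/4·(14,14) = (3.5000,3.5000)
o1: d²=13 ≤ ρ²=61; F_rep = 8·(-2,3)/13² = (-0.0947,0.1420)
o2: d²=436 > ρ²=61 → inactive
F = F_att + ΣF_rep = (3.4053,3.6420)
p' = p + 1/4·F = (-8.1487,-4.0895)

Fx=3.4053 Fy=3.6420 x'=-8.1487 y'=-4.0895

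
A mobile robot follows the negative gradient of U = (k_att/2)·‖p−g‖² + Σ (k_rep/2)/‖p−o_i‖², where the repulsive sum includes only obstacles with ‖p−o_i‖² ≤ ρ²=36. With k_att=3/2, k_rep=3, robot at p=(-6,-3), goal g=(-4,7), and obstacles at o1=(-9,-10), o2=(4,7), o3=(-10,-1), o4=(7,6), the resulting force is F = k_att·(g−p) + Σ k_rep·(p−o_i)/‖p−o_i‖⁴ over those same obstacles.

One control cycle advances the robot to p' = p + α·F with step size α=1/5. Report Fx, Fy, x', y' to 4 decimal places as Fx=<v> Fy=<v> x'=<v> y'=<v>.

Fx=3.0300 Fy=14.9850 x'=-5.3940 y'=-0.0030

F_att = 3/2·(g−p) = 3/2·(2,10) = (3.0000,15.0000)
o1: d²=58 > ρ²=36 → inactive
o2: d²=200 > ρ²=36 → inactive
o3: d²=20 ≤ ρ²=36; F_rep = 3·(4,-2)/20² = (0.0300,-0.0150)
o4: d²=250 > ρ²=36 → inactive
F = F_att + ΣF_rep = (3.0300,14.9850)
p' = p + 1/5·F = (-5.3940,-0.0030)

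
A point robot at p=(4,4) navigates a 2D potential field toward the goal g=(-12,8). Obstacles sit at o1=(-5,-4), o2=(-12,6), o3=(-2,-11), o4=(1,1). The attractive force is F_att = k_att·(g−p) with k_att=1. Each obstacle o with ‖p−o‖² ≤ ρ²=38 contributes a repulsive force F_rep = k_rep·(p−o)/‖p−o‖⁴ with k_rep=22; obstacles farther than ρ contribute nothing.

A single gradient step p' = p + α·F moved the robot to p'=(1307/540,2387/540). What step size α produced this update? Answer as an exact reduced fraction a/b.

α = 1/10

F_att = 1·(g−p) = 1·(-16,4) = (-16.0000,4.0000)
o1: d²=145 > ρ²=38 → inactive
o2: d²=260 > ρ²=38 → inactive
o3: d²=261 > ρ²=38 → inactive
o4: d²=18 ≤ ρ²=38; F_rep = 22·(3,3)/18² = (0.2037,0.2037)
F = F_att + ΣF_rep = (-15.7963,4.2037)
Δp = p'−p = (-1.5796,0.4204); α = Δx/Fx = (-853/540) / (-853/54) = 1/10
check: Δy/Fy = (227/540) / (227/54) = 1/10 ✓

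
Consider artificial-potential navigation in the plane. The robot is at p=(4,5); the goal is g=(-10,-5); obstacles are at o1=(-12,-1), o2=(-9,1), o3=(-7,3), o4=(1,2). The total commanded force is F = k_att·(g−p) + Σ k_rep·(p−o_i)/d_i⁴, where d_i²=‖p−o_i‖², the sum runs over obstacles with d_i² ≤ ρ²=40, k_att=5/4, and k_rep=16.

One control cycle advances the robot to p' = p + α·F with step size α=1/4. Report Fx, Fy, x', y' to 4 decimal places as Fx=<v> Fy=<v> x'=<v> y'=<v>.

Fx=-17.3519 Fy=-12.3519 x'=-0.3380 y'=1.9120

F_att = 5/4·(g−p) = 5/4·(-14,-10) = (-17.5000,-12.5000)
o1: d²=292 > ρ²=40 → inactive
o2: d²=185 > ρ²=40 → inactive
o3: d²=125 > ρ²=40 → inactive
o4: d²=18 ≤ ρ²=40; F_rep = 16·(3,3)/18² = (0.1481,0.1481)
F = F_att + ΣF_rep = (-17.3519,-12.3519)
p' = p + 1/4·F = (-0.3380,1.9120)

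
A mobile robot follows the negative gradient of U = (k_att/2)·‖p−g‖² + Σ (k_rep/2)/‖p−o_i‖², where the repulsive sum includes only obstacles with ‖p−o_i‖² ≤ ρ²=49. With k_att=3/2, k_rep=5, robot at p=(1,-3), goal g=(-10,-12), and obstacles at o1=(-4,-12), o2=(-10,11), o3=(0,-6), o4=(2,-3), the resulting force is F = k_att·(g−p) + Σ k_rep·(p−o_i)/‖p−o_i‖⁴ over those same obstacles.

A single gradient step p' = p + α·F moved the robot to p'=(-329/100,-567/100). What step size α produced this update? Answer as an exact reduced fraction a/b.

F_att = 3/2·(g−p) = 3/2·(-11,-9) = (-16.5000,-13.5000)
o1: d²=106 > ρ²=49 → inactive
o2: d²=317 > ρ²=49 → inactive
o3: d²=10 ≤ ρ²=49; F_rep = 5·(1,3)/10² = (0.0500,0.1500)
o4: d²=1 ≤ ρ²=49; F_rep = 5·(-1,0)/1² = (-5.0000,0.0000)
F = F_att + ΣF_rep = (-21.4500,-13.3500)
Δp = p'−p = (-4.2900,-2.6700); α = Δx/Fx = (-429/100) / (-429/20) = 1/5
check: Δy/Fy = (-267/100) / (-267/20) = 1/5 ✓

α = 1/5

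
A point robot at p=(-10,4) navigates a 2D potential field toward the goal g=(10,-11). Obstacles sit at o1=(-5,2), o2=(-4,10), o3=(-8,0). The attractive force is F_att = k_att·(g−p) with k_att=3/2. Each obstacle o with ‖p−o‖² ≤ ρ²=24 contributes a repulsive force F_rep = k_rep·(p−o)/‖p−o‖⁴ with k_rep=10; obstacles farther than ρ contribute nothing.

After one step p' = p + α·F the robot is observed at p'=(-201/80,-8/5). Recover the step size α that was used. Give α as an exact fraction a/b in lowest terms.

α = 1/4

F_att = 3/2·(g−p) = 3/2·(20,-15) = (30.0000,-22.5000)
o1: d²=29 > ρ²=24 → inactive
o2: d²=72 > ρ²=24 → inactive
o3: d²=20 ≤ ρ²=24; F_rep = 10·(-2,4)/20² = (-0.0500,0.1000)
F = F_att + ΣF_rep = (29.9500,-22.4000)
Δp = p'−p = (7.4875,-5.6000); α = Δx/Fx = (599/80) / (599/20) = 1/4
check: Δy/Fy = (-28/5) / (-112/5) = 1/4 ✓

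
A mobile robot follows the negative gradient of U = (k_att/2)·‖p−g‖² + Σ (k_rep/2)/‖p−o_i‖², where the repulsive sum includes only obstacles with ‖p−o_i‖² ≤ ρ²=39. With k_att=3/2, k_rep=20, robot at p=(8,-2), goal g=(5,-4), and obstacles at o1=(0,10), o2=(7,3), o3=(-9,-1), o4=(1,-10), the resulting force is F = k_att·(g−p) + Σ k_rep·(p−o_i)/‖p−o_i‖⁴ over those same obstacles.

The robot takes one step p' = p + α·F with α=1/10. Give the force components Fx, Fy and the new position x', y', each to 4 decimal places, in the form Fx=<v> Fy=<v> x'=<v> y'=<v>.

Fx=-4.4704 Fy=-3.1479 x'=7.5530 y'=-2.3148

F_att = 3/2·(g−p) = 3/2·(-3,-2) = (-4.5000,-3.0000)
o1: d²=208 > ρ²=39 → inactive
o2: d²=26 ≤ ρ²=39; F_rep = 20·(1,-5)/26² = (0.0296,-0.1479)
o3: d²=290 > ρ²=39 → inactive
o4: d²=113 > ρ²=39 → inactive
F = F_att + ΣF_rep = (-4.4704,-3.1479)
p' = p + 1/10·F = (7.5530,-2.3148)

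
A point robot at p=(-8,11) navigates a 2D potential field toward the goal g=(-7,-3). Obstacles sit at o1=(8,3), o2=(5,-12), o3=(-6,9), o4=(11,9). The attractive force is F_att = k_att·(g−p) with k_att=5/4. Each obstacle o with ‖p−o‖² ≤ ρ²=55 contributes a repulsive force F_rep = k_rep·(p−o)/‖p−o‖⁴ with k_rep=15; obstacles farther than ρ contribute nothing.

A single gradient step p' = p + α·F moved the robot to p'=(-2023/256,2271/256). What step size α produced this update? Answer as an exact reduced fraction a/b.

α = 1/8

F_att = 5/4·(g−p) = 5/4·(1,-14) = (1.2500,-17.5000)
o1: d²=320 > ρ²=55 → inactive
o2: d²=698 > ρ²=55 → inactive
o3: d²=8 ≤ ρ²=55; F_rep = 15·(-2,2)/8² = (-0.4688,0.4688)
o4: d²=365 > ρ²=55 → inactive
F = F_att + ΣF_rep = (0.7812,-17.0312)
Δp = p'−p = (0.0977,-2.1289); α = Δx/Fx = (25/256) / (25/32) = 1/8
check: Δy/Fy = (-545/256) / (-545/32) = 1/8 ✓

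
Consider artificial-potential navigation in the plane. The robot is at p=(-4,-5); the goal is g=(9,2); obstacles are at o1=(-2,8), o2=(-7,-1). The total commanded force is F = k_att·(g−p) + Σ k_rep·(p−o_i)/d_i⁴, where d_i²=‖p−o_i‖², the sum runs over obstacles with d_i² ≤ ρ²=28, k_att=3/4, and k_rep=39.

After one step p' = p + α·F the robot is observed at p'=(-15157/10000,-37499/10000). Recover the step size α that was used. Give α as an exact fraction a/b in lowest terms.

F_att = 3/4·(g−p) = 3/4·(13,7) = (9.7500,5.2500)
o1: d²=173 > ρ²=28 → inactive
o2: d²=25 ≤ ρ²=28; F_rep = 39·(3,-4)/25² = (0.1872,-0.2496)
F = F_att + ΣF_rep = (9.9372,5.0004)
Δp = p'−p = (2.4843,1.2501); α = Δx/Fx = (24843/10000) / (24843/2500) = 1/4
check: Δy/Fy = (12501/10000) / (12501/2500) = 1/4 ✓

α = 1/4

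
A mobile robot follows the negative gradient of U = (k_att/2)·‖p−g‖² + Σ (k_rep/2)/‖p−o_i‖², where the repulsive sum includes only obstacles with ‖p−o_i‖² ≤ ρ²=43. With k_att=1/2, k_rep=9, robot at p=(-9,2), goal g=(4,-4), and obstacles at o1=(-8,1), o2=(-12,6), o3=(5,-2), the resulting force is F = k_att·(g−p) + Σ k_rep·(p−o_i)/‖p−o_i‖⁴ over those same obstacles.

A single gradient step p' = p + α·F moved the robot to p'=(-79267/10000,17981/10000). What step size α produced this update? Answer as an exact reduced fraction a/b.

F_att = 1/2·(g−p) = 1/2·(13,-6) = (6.5000,-3.0000)
o1: d²=2 ≤ ρ²=43; F_rep = 9·(-1,1)/2² = (-2.2500,2.2500)
o2: d²=25 ≤ ρ²=43; F_rep = 9·(3,-4)/25² = (0.0432,-0.0576)
o3: d²=212 > ρ²=43 → inactive
F = F_att + ΣF_rep = (4.2932,-0.8076)
Δp = p'−p = (1.0733,-0.2019); α = Δx/Fx = (10733/10000) / (10733/2500) = 1/4
check: Δy/Fy = (-2019/10000) / (-2019/2500) = 1/4 ✓

α = 1/4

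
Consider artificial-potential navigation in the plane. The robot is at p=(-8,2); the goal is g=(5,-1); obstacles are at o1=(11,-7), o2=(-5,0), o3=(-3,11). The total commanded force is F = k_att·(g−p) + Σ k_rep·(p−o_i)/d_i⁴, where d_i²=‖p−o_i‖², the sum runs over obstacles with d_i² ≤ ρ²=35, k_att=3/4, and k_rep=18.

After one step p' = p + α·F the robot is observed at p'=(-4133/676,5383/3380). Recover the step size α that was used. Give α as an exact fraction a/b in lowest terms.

α = 1/5

F_att = 3/4·(g−p) = 3/4·(13,-3) = (9.7500,-2.2500)
o1: d²=442 > ρ²=35 → inactive
o2: d²=13 ≤ ρ²=35; F_rep = 18·(-3,2)/13² = (-0.3195,0.2130)
o3: d²=106 > ρ²=35 → inactive
F = F_att + ΣF_rep = (9.4305,-2.0370)
Δp = p'−p = (1.8861,-0.4074); α = Δx/Fx = (1275/676) / (6375/676) = 1/5
check: Δy/Fy = (-1377/3380) / (-1377/676) = 1/5 ✓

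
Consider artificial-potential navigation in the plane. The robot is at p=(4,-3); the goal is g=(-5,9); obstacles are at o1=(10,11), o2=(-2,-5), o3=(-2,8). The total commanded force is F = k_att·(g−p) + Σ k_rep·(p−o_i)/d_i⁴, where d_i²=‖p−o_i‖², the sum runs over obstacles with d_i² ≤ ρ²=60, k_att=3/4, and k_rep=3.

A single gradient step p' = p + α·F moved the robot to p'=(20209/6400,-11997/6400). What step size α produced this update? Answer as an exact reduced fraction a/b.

α = 1/8

F_att = 3/4·(g−p) = 3/4·(-9,12) = (-6.7500,9.0000)
o1: d²=232 > ρ²=60 → inactive
o2: d²=40 ≤ ρ²=60; F_rep = 3·(6,2)/40² = (0.0112,0.0037)
o3: d²=157 > ρ²=60 → inactive
F = F_att + ΣF_rep = (-6.7387,9.0038)
Δp = p'−p = (-0.8423,1.1255); α = Δx/Fx = (-5391/6400) / (-5391/800) = 1/8
check: Δy/Fy = (7203/6400) / (7203/800) = 1/8 ✓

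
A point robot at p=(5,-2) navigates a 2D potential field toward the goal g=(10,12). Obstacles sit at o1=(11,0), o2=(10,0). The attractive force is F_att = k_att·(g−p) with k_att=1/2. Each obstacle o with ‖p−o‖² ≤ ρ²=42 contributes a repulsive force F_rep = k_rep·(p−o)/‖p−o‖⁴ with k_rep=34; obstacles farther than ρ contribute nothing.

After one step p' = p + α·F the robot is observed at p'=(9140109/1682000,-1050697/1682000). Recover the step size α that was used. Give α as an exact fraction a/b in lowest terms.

α = 1/5

F_att = 1/2·(g−p) = 1/2·(5,14) = (2.5000,7.0000)
o1: d²=40 ≤ ρ²=42; F_rep = 34·(-6,-2)/40² = (-0.1275,-0.0425)
o2: d²=29 ≤ ρ²=42; F_rep = 34·(-5,-2)/29² = (-0.2021,-0.0809)
F = F_att + ΣF_rep = (2.1704,6.8766)
Δp = p'−p = (0.4341,1.3753); α = Δx/Fx = (730109/1682000) / (730109/336400) = 1/5
check: Δy/Fy = (2313303/1682000) / (2313303/336400) = 1/5 ✓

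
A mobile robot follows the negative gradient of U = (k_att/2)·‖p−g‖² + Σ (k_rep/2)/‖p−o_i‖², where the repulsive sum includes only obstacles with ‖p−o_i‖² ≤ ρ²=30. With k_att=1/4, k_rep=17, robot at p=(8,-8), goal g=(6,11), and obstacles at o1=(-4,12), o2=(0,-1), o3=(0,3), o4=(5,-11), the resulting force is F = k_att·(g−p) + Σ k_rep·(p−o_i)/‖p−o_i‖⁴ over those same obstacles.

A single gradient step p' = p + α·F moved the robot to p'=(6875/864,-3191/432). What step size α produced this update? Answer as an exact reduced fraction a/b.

α = 1/8

F_att = 1/4·(g−p) = 1/4·(-2,19) = (-0.5000,4.7500)
o1: d²=544 > ρ²=30 → inactive
o2: d²=113 > ρ²=30 → inactive
o3: d²=185 > ρ²=30 → inactive
o4: d²=18 ≤ ρ²=30; F_rep = 17·(3,3)/18² = (0.1574,0.1574)
F = F_att + ΣF_rep = (-0.3426,4.9074)
Δp = p'−p = (-0.0428,0.6134); α = Δx/Fx = (-37/864) / (-37/108) = 1/8
check: Δy/Fy = (265/432) / (265/54) = 1/8 ✓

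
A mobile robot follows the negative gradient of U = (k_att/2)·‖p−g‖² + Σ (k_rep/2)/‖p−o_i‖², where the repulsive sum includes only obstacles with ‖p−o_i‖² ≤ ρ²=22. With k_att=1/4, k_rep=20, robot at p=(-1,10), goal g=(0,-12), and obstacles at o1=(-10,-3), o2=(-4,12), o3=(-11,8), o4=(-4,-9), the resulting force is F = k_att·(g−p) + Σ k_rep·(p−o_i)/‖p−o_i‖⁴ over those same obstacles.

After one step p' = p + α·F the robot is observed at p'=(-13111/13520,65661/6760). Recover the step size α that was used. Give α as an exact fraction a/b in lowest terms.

F_att = 1/4·(g−p) = 1/4·(1,-22) = (0.2500,-5.5000)
o1: d²=250 > ρ²=22 → inactive
o2: d²=13 ≤ ρ²=22; F_rep = 20·(3,-2)/13² = (0.3550,-0.2367)
o3: d²=104 > ρ²=22 → inactive
o4: d²=370 > ρ²=22 → inactive
F = F_att + ΣF_rep = (0.6050,-5.7367)
Δp = p'−p = (0.0303,-0.2868); α = Δx/Fx = (409/13520) / (409/676) = 1/20
check: Δy/Fy = (-1939/6760) / (-1939/338) = 1/20 ✓

α = 1/20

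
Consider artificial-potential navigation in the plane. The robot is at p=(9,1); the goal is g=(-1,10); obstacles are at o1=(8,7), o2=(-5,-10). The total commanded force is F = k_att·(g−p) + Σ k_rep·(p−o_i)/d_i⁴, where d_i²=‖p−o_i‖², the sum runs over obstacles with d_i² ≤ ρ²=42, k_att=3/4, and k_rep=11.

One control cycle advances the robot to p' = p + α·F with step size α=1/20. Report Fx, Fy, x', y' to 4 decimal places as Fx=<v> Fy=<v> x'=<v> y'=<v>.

F_att = 3/4·(g−p) = 3/4·(-10,9) = (-7.5000,6.7500)
o1: d²=37 ≤ ρ²=42; F_rep = 11·(1,-6)/37² = (0.0080,-0.0482)
o2: d²=317 > ρ²=42 → inactive
F = F_att + ΣF_rep = (-7.4920,6.7018)
p' = p + 1/20·F = (8.6254,1.3351)

Fx=-7.4920 Fy=6.7018 x'=8.6254 y'=1.3351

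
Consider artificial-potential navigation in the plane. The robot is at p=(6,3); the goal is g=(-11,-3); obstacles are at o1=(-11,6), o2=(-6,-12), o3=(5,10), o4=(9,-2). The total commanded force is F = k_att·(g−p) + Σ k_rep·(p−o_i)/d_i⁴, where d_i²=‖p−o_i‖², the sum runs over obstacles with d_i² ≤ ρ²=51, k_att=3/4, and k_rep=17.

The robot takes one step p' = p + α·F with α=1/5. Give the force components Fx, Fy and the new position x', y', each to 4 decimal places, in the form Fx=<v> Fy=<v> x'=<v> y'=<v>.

F_att = 3/4·(g−p) = 3/4·(-17,-6) = (-12.7500,-4.5000)
o1: d²=298 > ρ²=51 → inactive
o2: d²=369 > ρ²=51 → inactive
o3: d²=50 ≤ ρ²=51; F_rep = 17·(1,-7)/50² = (0.0068,-0.0476)
o4: d²=34 ≤ ρ²=51; F_rep = 17·(-3,5)/34² = (-0.0441,0.0735)
F = F_att + ΣF_rep = (-12.7873,-4.4741)
p' = p + 1/5·F = (3.4425,2.1052)

Fx=-12.7873 Fy=-4.4741 x'=3.4425 y'=2.1052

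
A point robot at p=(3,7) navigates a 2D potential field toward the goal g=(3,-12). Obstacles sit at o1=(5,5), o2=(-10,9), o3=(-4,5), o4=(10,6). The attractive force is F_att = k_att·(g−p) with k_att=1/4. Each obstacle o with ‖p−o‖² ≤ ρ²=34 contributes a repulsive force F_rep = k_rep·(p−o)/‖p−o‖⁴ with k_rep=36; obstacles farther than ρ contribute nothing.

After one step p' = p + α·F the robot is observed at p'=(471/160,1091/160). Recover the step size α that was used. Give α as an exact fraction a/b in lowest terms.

α = 1/20

F_att = 1/4·(g−p) = 1/4·(0,-19) = (0.0000,-4.7500)
o1: d²=8 ≤ ρ²=34; F_rep = 36·(-2,2)/8² = (-1.1250,1.1250)
o2: d²=173 > ρ²=34 → inactive
o3: d²=53 > ρ²=34 → inactive
o4: d²=50 > ρ²=34 → inactive
F = F_att + ΣF_rep = (-1.1250,-3.6250)
Δp = p'−p = (-0.0563,-0.1812); α = Δx/Fx = (-9/160) / (-9/8) = 1/20
check: Δy/Fy = (-29/160) / (-29/8) = 1/20 ✓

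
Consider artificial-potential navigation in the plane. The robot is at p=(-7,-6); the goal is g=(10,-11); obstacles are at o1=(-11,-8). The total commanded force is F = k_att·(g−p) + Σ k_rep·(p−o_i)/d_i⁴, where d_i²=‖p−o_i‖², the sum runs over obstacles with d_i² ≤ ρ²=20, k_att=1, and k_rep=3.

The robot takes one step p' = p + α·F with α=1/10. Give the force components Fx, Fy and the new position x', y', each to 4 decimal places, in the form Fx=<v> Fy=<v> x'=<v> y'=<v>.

F_att = 1·(g−p) = 1·(17,-5) = (17.0000,-5.0000)
o1: d²=20 ≤ ρ²=20; F_rep = 3·(4,2)/20² = (0.0300,0.0150)
F = F_att + ΣF_rep = (17.0300,-4.9850)
p' = p + 1/10·F = (-5.2970,-6.4985)

Fx=17.0300 Fy=-4.9850 x'=-5.2970 y'=-6.4985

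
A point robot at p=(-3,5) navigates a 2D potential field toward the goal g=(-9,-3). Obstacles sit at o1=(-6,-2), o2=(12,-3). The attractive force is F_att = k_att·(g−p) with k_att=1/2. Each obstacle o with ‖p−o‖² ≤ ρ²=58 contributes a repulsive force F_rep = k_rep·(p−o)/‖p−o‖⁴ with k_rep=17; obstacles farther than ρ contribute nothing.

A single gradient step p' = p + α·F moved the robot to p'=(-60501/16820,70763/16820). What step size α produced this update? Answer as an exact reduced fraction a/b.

F_att = 1/2·(g−p) = 1/2·(-6,-8) = (-3.0000,-4.0000)
o1: d²=58 ≤ ρ²=58; F_rep = 17·(3,7)/58² = (0.0152,0.0354)
o2: d²=289 > ρ²=58 → inactive
F = F_att + ΣF_rep = (-2.9848,-3.9646)
Δp = p'−p = (-0.5970,-0.7929); α = Δx/Fx = (-10041/16820) / (-10041/3364) = 1/5
check: Δy/Fy = (-13337/16820) / (-13337/3364) = 1/5 ✓

α = 1/5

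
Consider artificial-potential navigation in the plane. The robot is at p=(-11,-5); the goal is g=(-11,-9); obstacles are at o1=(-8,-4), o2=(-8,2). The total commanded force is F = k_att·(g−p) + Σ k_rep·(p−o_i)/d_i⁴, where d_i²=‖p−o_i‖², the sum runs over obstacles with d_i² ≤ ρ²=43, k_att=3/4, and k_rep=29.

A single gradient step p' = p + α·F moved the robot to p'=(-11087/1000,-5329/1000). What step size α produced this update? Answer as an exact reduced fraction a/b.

α = 1/10

F_att = 3/4·(g−p) = 3/4·(0,-4) = (0.0000,-3.0000)
o1: d²=10 ≤ ρ²=43; F_rep = 29·(-3,-1)/10² = (-0.8700,-0.2900)
o2: d²=58 > ρ²=43 → inactive
F = F_att + ΣF_rep = (-0.8700,-3.2900)
Δp = p'−p = (-0.0870,-0.3290); α = Δx/Fx = (-87/1000) / (-87/100) = 1/10
check: Δy/Fy = (-329/1000) / (-329/100) = 1/10 ✓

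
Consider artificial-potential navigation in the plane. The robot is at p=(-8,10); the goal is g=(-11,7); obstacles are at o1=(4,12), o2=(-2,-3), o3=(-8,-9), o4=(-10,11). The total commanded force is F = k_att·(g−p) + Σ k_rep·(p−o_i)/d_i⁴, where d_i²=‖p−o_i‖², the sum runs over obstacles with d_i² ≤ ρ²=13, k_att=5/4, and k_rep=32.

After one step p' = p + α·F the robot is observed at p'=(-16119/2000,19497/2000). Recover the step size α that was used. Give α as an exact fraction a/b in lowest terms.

F_att = 5/4·(g−p) = 5/4·(-3,-3) = (-3.7500,-3.7500)
o1: d²=148 > ρ²=13 → inactive
o2: d²=205 > ρ²=13 → inactive
o3: d²=361 > ρ²=13 → inactive
o4: d²=5 ≤ ρ²=13; F_rep = 32·(2,-1)/5² = (2.5600,-1.2800)
F = F_att + ΣF_rep = (-1.1900,-5.0300)
Δp = p'−p = (-0.0595,-0.2515); α = Δx/Fx = (-119/2000) / (-119/100) = 1/20
check: Δy/Fy = (-503/2000) / (-503/100) = 1/20 ✓

α = 1/20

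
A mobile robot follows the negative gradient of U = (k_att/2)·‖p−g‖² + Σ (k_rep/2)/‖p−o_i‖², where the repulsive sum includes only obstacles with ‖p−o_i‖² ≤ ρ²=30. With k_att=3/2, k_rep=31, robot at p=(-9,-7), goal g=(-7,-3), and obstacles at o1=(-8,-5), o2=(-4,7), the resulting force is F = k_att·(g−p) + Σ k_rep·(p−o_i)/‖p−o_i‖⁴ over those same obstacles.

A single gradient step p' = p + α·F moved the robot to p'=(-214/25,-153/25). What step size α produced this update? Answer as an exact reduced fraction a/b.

α = 1/4

F_att = 3/2·(g−p) = 3/2·(2,4) = (3.0000,6.0000)
o1: d²=5 ≤ ρ²=30; F_rep = 31·(-1,-2)/5² = (-1.2400,-2.4800)
o2: d²=221 > ρ²=30 → inactive
F = F_att + ΣF_rep = (1.7600,3.5200)
Δp = p'−p = (0.4400,0.8800); α = Δx/Fx = (11/25) / (44/25) = 1/4
check: Δy/Fy = (22/25) / (88/25) = 1/4 ✓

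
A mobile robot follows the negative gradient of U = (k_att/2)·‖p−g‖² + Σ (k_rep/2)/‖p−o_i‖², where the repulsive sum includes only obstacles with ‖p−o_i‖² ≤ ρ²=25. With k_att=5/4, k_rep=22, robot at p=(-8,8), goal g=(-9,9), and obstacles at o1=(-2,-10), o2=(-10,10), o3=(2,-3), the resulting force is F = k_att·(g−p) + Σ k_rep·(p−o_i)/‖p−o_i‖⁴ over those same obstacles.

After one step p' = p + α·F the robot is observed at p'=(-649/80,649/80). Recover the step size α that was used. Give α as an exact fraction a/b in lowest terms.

α = 1/5

F_att = 5/4·(g−p) = 5/4·(-1,1) = (-1.2500,1.2500)
o1: d²=360 > ρ²=25 → inactive
o2: d²=8 ≤ ρ²=25; F_rep = 22·(2,-2)/8² = (0.6875,-0.6875)
o3: d²=221 > ρ²=25 → inactive
F = F_att + ΣF_rep = (-0.5625,0.5625)
Δp = p'−p = (-0.1125,0.1125); α = Δx/Fx = (-9/80) / (-9/16) = 1/5
check: Δy/Fy = (9/80) / (9/16) = 1/5 ✓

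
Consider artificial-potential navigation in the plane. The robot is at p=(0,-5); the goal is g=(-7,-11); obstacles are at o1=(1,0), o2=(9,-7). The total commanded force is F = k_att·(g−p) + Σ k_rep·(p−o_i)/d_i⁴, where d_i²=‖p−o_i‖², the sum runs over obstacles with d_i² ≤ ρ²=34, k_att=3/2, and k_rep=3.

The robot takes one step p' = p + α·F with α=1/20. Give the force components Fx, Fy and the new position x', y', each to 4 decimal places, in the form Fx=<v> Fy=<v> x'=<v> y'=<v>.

F_att = 3/2·(g−p) = 3/2·(-7,-6) = (-10.5000,-9.0000)
o1: d²=26 ≤ ρ²=34; F_rep = 3·(-1,-5)/26² = (-0.0044,-0.0222)
o2: d²=85 > ρ²=34 → inactive
F = F_att + ΣF_rep = (-10.5044,-9.0222)
p' = p + 1/20·F = (-0.5252,-5.4511)

Fx=-10.5044 Fy=-9.0222 x'=-0.5252 y'=-5.4511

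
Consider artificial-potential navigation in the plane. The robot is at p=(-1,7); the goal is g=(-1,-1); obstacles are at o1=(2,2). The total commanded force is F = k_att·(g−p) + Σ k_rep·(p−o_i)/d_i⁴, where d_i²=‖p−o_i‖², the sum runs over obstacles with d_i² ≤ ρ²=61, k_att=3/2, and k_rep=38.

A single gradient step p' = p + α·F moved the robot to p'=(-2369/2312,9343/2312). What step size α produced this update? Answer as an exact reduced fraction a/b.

F_att = 3/2·(g−p) = 3/2·(0,-8) = (0.0000,-12.0000)
o1: d²=34 ≤ ρ²=61; F_rep = 38·(-3,5)/34² = (-0.0986,0.1644)
F = F_att + ΣF_rep = (-0.0986,-11.8356)
Δp = p'−p = (-0.0247,-2.9589); α = Δx/Fx = (-57/2312) / (-57/578) = 1/4
check: Δy/Fy = (-6841/2312) / (-6841/578) = 1/4 ✓

α = 1/4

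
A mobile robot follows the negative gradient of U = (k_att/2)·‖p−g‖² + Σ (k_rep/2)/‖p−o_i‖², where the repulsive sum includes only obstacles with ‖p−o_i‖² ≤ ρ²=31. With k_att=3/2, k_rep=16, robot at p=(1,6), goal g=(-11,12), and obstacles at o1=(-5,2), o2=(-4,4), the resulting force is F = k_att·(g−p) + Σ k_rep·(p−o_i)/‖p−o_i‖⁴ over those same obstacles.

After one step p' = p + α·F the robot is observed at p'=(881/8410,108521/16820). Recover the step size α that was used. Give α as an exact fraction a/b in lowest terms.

α = 1/20

F_att = 3/2·(g−p) = 3/2·(-12,6) = (-18.0000,9.0000)
o1: d²=52 > ρ²=31 → inactive
o2: d²=29 ≤ ρ²=31; F_rep = 16·(5,2)/29² = (0.0951,0.0380)
F = F_att + ΣF_rep = (-17.9049,9.0380)
Δp = p'−p = (-0.8952,0.4519); α = Δx/Fx = (-7529/8410) / (-15058/841) = 1/20
check: Δy/Fy = (7601/16820) / (7601/841) = 1/20 ✓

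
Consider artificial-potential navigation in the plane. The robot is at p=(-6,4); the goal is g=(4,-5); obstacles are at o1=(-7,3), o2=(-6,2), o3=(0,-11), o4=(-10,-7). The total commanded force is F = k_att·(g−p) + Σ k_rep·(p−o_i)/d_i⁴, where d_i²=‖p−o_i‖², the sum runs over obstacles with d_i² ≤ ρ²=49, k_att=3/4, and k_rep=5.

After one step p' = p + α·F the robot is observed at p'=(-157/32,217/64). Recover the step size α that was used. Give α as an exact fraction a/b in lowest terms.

α = 1/8

F_att = 3/4·(g−p) = 3/4·(10,-9) = (7.5000,-6.7500)
o1: d²=2 ≤ ρ²=49; F_rep = 5·(1,1)/2² = (1.2500,1.2500)
o2: d²=4 ≤ ρ²=49; F_rep = 5·(0,2)/4² = (0.0000,0.6250)
o3: d²=261 > ρ²=49 → inactive
o4: d²=137 > ρ²=49 → inactive
F = F_att + ΣF_rep = (8.7500,-4.8750)
Δp = p'−p = (1.0938,-0.6094); α = Δx/Fx = (35/32) / (35/4) = 1/8
check: Δy/Fy = (-39/64) / (-39/8) = 1/8 ✓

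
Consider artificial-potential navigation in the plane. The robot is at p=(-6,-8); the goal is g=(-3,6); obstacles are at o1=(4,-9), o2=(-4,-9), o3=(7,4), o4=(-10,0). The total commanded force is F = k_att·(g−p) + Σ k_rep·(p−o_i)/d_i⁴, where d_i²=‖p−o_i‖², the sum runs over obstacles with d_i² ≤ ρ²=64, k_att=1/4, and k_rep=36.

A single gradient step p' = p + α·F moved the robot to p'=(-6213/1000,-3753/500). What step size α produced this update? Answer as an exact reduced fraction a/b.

α = 1/10

F_att = 1/4·(g−p) = 1/4·(3,14) = (0.7500,3.5000)
o1: d²=101 > ρ²=64 → inactive
o2: d²=5 ≤ ρ²=64; F_rep = 36·(-2,1)/5² = (-2.8800,1.4400)
o3: d²=313 > ρ²=64 → inactive
o4: d²=80 > ρ²=64 → inactive
F = F_att + ΣF_rep = (-2.1300,4.9400)
Δp = p'−p = (-0.2130,0.4940); α = Δx/Fx = (-213/1000) / (-213/100) = 1/10
check: Δy/Fy = (247/500) / (247/50) = 1/10 ✓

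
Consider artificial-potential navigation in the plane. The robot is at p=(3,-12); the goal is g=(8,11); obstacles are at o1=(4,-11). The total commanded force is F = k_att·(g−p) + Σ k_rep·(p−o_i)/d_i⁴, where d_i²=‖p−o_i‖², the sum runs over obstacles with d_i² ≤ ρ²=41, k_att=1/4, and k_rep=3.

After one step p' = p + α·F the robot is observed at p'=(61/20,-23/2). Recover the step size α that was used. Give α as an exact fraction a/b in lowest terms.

α = 1/10

F_att = 1/4·(g−p) = 1/4·(5,23) = (1.2500,5.7500)
o1: d²=2 ≤ ρ²=41; F_rep = 3·(-1,-1)/2² = (-0.7500,-0.7500)
F = F_att + ΣF_rep = (0.5000,5.0000)
Δp = p'−p = (0.0500,0.5000); α = Δx/Fx = (1/20) / (1/2) = 1/10
check: Δy/Fy = (1/2) / (5) = 1/10 ✓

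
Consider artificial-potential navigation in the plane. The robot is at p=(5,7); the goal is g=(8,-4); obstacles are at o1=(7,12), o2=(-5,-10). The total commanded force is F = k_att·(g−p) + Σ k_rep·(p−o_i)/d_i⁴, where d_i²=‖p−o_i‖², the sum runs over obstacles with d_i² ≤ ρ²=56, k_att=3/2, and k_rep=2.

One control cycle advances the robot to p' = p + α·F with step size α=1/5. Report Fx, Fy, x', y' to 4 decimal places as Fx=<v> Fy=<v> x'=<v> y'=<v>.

F_att = 3/2·(g−p) = 3/2·(3,-11) = (4.5000,-16.5000)
o1: d²=29 ≤ ρ²=56; F_rep = 2·(-2,-5)/29² = (-0.0048,-0.0119)
o2: d²=389 > ρ²=56 → inactive
F = F_att + ΣF_rep = (4.4952,-16.5119)
p' = p + 1/5·F = (5.8990,3.6976)

Fx=4.4952 Fy=-16.5119 x'=5.8990 y'=3.6976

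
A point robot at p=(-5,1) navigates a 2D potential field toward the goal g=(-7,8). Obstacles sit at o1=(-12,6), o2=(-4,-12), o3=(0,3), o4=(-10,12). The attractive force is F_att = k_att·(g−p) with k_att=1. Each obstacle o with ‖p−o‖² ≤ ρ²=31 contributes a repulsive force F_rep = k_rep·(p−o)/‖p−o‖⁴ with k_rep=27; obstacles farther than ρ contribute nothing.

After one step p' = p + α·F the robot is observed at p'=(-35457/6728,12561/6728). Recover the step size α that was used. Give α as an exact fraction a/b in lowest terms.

F_att = 1·(g−p) = 1·(-2,7) = (-2.0000,7.0000)
o1: d²=74 > ρ²=31 → inactive
o2: d²=170 > ρ²=31 → inactive
o3: d²=29 ≤ ρ²=31; F_rep = 27·(-5,-2)/29² = (-0.1605,-0.0642)
o4: d²=146 > ρ²=31 → inactive
F = F_att + ΣF_rep = (-2.1605,6.9358)
Δp = p'−p = (-0.2701,0.8670); α = Δx/Fx = (-1817/6728) / (-1817/841) = 1/8
check: Δy/Fy = (5833/6728) / (5833/841) = 1/8 ✓

α = 1/8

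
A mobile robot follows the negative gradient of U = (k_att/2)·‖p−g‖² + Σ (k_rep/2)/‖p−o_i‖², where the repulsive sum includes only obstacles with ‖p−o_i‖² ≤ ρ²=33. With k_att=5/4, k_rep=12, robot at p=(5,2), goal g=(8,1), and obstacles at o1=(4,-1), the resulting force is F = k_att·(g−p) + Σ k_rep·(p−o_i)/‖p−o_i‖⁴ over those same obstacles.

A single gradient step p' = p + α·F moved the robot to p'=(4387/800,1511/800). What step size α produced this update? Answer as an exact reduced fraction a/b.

α = 1/8

F_att = 5/4·(g−p) = 5/4·(3,-1) = (3.7500,-1.2500)
o1: d²=10 ≤ ρ²=33; F_rep = 12·(1,3)/10² = (0.1200,0.3600)
F = F_att + ΣF_rep = (3.8700,-0.8900)
Δp = p'−p = (0.4838,-0.1113); α = Δx/Fx = (387/800) / (387/100) = 1/8
check: Δy/Fy = (-89/800) / (-89/100) = 1/8 ✓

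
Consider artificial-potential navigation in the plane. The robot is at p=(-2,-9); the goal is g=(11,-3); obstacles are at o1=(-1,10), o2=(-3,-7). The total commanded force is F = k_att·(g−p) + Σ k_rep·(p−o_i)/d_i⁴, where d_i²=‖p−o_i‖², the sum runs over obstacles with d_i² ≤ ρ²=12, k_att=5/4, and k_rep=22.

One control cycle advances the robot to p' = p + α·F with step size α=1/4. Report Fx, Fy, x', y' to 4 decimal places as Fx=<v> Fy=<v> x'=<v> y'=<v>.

F_att = 5/4·(g−p) = 5/4·(13,6) = (16.2500,7.5000)
o1: d²=362 > ρ²=12 → inactive
o2: d²=5 ≤ ρ²=12; F_rep = 22·(1,-2)/5² = (0.8800,-1.7600)
F = F_att + ΣF_rep = (17.1300,5.7400)
p' = p + 1/4·F = (2.2825,-7.5650)

Fx=17.1300 Fy=5.7400 x'=2.2825 y'=-7.5650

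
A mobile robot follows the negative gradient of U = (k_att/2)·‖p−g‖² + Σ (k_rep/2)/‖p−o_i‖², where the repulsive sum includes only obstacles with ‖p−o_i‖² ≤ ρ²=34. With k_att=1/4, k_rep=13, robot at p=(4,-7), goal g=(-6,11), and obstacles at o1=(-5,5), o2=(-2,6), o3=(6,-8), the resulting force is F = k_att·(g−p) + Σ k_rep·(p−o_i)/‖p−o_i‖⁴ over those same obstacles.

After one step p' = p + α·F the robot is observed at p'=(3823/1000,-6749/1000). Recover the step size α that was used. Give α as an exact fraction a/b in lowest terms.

F_att = 1/4·(g−p) = 1/4·(-10,18) = (-2.5000,4.5000)
o1: d²=225 > ρ²=34 → inactive
o2: d²=205 > ρ²=34 → inactive
o3: d²=5 ≤ ρ²=34; F_rep = 13·(-2,1)/5² = (-1.0400,0.5200)
F = F_att + ΣF_rep = (-3.5400,5.0200)
Δp = p'−p = (-0.1770,0.2510); α = Δx/Fx = (-177/1000) / (-177/50) = 1/20
check: Δy/Fy = (251/1000) / (251/50) = 1/20 ✓

α = 1/20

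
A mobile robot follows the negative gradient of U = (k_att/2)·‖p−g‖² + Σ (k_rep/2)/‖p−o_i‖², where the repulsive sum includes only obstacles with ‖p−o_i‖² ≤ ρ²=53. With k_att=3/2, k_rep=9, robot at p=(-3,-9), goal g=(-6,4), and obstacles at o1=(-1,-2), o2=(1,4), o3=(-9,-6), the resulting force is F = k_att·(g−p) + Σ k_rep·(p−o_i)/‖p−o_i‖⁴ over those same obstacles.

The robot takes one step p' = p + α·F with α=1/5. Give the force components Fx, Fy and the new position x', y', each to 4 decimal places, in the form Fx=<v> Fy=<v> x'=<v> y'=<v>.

F_att = 3/2·(g−p) = 3/2·(-3,13) = (-4.5000,19.5000)
o1: d²=53 ≤ ρ²=53; F_rep = 9·(-2,-7)/53² = (-0.0064,-0.0224)
o2: d²=185 > ρ²=53 → inactive
o3: d²=45 ≤ ρ²=53; F_rep = 9·(6,-3)/45² = (0.0267,-0.0133)
F = F_att + ΣF_rep = (-4.4797,19.4642)
p' = p + 1/5·F = (-3.8959,-5.1072)

Fx=-4.4797 Fy=19.4642 x'=-3.8959 y'=-5.1072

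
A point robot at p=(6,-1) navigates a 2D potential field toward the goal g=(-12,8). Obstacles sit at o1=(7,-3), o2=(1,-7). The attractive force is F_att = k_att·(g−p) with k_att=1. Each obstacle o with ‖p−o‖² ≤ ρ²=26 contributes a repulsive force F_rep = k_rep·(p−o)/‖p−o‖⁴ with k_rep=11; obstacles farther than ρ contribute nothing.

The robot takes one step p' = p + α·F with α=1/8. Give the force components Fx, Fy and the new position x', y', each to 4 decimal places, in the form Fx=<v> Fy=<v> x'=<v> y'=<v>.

F_att = 1·(g−p) = 1·(-18,9) = (-18.0000,9.0000)
o1: d²=5 ≤ ρ²=26; F_rep = 11·(-1,2)/5² = (-0.4400,0.8800)
o2: d²=61 > ρ²=26 → inactive
F = F_att + ΣF_rep = (-18.4400,9.8800)
p' = p + 1/8·F = (3.6950,0.2350)

Fx=-18.4400 Fy=9.8800 x'=3.6950 y'=0.2350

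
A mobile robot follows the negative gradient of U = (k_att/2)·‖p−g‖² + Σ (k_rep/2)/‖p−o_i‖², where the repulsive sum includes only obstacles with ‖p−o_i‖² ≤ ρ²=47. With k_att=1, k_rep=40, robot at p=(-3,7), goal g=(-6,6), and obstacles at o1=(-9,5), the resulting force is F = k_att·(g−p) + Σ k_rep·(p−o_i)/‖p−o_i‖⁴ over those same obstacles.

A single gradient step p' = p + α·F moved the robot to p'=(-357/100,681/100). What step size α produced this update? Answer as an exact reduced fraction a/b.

F_att = 1·(g−p) = 1·(-3,-1) = (-3.0000,-1.0000)
o1: d²=40 ≤ ρ²=47; F_rep = 40·(6,2)/40² = (0.1500,0.0500)
F = F_att + ΣF_rep = (-2.8500,-0.9500)
Δp = p'−p = (-0.5700,-0.1900); α = Δx/Fx = (-57/100) / (-57/20) = 1/5
check: Δy/Fy = (-19/100) / (-19/20) = 1/5 ✓

α = 1/5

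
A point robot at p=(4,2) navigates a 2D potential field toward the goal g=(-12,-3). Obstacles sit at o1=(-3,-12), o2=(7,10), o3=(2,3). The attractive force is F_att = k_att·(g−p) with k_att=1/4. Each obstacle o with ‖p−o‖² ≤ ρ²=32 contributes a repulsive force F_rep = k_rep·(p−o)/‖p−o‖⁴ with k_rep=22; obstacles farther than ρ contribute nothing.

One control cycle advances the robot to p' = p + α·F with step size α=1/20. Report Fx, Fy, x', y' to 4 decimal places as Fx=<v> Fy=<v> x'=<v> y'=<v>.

Fx=-2.2400 Fy=-2.1300 x'=3.8880 y'=1.8935

F_att = 1/4·(g−p) = 1/4·(-16,-5) = (-4.0000,-1.2500)
o1: d²=245 > ρ²=32 → inactive
o2: d²=73 > ρ²=32 → inactive
o3: d²=5 ≤ ρ²=32; F_rep = 22·(2,-1)/5² = (1.7600,-0.8800)
F = F_att + ΣF_rep = (-2.2400,-2.1300)
p' = p + 1/20·F = (3.8880,1.8935)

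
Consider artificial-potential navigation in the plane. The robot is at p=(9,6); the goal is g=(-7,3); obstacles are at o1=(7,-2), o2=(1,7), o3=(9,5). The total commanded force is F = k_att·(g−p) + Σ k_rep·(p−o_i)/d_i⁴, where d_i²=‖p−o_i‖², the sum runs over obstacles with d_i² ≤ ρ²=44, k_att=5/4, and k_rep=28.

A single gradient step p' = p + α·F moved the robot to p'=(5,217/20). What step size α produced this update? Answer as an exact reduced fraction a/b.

F_att = 5/4·(g−p) = 5/4·(-16,-3) = (-20.0000,-3.7500)
o1: d²=68 > ρ²=44 → inactive
o2: d²=65 > ρ²=44 → inactive
o3: d²=1 ≤ ρ²=44; F_rep = 28·(0,1)/1² = (0.0000,28.0000)
F = F_att + ΣF_rep = (-20.0000,24.2500)
Δp = p'−p = (-4.0000,4.8500); α = Δx/Fx = (-4) / (-20) = 1/5
check: Δy/Fy = (97/20) / (97/4) = 1/5 ✓

α = 1/5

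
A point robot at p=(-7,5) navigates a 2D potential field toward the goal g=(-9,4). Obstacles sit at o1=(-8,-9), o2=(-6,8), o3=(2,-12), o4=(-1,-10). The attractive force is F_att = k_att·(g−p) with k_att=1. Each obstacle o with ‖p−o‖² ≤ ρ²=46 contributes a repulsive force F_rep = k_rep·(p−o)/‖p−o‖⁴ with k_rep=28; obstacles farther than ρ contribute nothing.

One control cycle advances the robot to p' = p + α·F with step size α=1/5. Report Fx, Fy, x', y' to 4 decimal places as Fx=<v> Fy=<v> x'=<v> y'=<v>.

Fx=-2.2800 Fy=-1.8400 x'=-7.4560 y'=4.6320

F_att = 1·(g−p) = 1·(-2,-1) = (-2.0000,-1.0000)
o1: d²=197 > ρ²=46 → inactive
o2: d²=10 ≤ ρ²=46; F_rep = 28·(-1,-3)/10² = (-0.2800,-0.8400)
o3: d²=370 > ρ²=46 → inactive
o4: d²=261 > ρ²=46 → inactive
F = F_att + ΣF_rep = (-2.2800,-1.8400)
p' = p + 1/5·F = (-7.4560,4.6320)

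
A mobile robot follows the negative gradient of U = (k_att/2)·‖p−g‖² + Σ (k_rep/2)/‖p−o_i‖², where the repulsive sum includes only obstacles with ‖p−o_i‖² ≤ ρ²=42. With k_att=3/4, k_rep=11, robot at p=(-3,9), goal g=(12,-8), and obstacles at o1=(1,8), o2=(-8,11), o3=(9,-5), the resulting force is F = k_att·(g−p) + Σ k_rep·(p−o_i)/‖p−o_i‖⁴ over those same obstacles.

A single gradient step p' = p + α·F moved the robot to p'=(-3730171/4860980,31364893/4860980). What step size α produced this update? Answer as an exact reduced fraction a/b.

α = 1/5

F_att = 3/4·(g−p) = 3/4·(15,-17) = (11.2500,-12.7500)
o1: d²=17 ≤ ρ²=42; F_rep = 11·(-4,1)/17² = (-0.1522,0.0381)
o2: d²=29 ≤ ρ²=42; F_rep = 11·(5,-2)/29² = (0.0654,-0.0262)
o3: d²=340 > ρ²=42 → inactive
F = F_att + ΣF_rep = (11.1631,-12.7381)
Δp = p'−p = (2.2326,-2.5476); α = Δx/Fx = (10852769/4860980) / (10852769/972196) = 1/5
check: Δy/Fy = (-12383927/4860980) / (-12383927/972196) = 1/5 ✓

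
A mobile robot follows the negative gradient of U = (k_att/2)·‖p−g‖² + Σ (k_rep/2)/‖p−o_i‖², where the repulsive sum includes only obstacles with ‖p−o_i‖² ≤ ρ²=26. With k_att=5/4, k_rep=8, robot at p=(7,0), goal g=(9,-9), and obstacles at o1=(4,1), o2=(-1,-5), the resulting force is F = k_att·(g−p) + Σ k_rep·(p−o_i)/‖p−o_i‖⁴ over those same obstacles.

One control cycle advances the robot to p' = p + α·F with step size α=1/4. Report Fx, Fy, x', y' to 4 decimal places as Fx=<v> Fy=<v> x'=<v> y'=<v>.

F_att = 5/4·(g−p) = 5/4·(2,-9) = (2.5000,-11.2500)
o1: d²=10 ≤ ρ²=26; F_rep = 8·(3,-1)/10² = (0.2400,-0.0800)
o2: d²=89 > ρ²=26 → inactive
F = F_att + ΣF_rep = (2.7400,-11.3300)
p' = p + 1/4·F = (7.6850,-2.8325)

Fx=2.7400 Fy=-11.3300 x'=7.6850 y'=-2.8325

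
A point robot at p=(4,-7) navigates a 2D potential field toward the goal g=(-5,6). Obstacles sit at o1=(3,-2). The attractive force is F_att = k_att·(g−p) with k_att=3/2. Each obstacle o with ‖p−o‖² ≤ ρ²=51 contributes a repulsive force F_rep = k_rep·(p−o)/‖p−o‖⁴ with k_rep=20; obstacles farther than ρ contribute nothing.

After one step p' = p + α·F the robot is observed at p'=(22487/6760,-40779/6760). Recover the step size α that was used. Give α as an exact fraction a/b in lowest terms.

F_att = 3/2·(g−p) = 3/2·(-9,13) = (-13.5000,19.5000)
o1: d²=26 ≤ ρ²=51; F_rep = 20·(1,-5)/26² = (0.0296,-0.1479)
F = F_att + ΣF_rep = (-13.4704,19.3521)
Δp = p'−p = (-0.6735,0.9676); α = Δx/Fx = (-4553/6760) / (-4553/338) = 1/20
check: Δy/Fy = (6541/6760) / (6541/338) = 1/20 ✓

α = 1/20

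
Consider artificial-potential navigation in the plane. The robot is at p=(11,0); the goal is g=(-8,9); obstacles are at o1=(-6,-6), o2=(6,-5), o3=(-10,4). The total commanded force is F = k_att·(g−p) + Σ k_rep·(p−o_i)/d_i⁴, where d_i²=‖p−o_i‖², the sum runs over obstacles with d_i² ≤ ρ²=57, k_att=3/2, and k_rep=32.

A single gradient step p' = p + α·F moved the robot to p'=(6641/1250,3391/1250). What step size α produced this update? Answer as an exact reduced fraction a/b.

α = 1/5

F_att = 3/2·(g−p) = 3/2·(-19,9) = (-28.5000,13.5000)
o1: d²=325 > ρ²=57 → inactive
o2: d²=50 ≤ ρ²=57; F_rep = 32·(5,5)/50² = (0.0640,0.0640)
o3: d²=457 > ρ²=57 → inactive
F = F_att + ΣF_rep = (-28.4360,13.5640)
Δp = p'−p = (-5.6872,2.7128); α = Δx/Fx = (-7109/1250) / (-7109/250) = 1/5
check: Δy/Fy = (3391/1250) / (3391/250) = 1/5 ✓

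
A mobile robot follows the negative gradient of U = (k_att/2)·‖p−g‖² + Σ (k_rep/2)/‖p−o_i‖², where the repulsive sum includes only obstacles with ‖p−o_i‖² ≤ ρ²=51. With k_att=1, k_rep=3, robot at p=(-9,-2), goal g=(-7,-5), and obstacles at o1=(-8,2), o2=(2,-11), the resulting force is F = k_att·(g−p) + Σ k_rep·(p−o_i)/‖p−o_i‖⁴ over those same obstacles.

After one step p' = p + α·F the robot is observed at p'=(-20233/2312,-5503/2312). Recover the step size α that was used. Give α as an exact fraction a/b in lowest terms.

α = 1/8

F_att = 1·(g−p) = 1·(2,-3) = (2.0000,-3.0000)
o1: d²=17 ≤ ρ²=51; F_rep = 3·(-1,-4)/17² = (-0.0104,-0.0415)
o2: d²=202 > ρ²=51 → inactive
F = F_att + ΣF_rep = (1.9896,-3.0415)
Δp = p'−p = (0.2487,-0.3802); α = Δx/Fx = (575/2312) / (575/289) = 1/8
check: Δy/Fy = (-879/2312) / (-879/289) = 1/8 ✓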